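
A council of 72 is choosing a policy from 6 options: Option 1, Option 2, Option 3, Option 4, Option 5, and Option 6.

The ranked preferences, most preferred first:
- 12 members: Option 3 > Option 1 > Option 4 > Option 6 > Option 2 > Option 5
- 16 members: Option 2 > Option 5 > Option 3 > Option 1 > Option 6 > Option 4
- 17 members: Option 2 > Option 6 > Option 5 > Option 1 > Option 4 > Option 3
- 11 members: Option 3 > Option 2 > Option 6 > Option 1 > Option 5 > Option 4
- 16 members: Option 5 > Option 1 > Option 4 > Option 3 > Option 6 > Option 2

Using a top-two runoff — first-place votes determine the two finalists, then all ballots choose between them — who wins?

Round 1 first-place votes: Option 1 0, Option 2 33, Option 3 23, Option 4 0, Option 5 16, Option 6 0. Option 2 and Option 3 advance.
Runoff: Option 2 is ranked above Option 3 on 33 ballots, Option 3 above Option 2 on 39.

Option 3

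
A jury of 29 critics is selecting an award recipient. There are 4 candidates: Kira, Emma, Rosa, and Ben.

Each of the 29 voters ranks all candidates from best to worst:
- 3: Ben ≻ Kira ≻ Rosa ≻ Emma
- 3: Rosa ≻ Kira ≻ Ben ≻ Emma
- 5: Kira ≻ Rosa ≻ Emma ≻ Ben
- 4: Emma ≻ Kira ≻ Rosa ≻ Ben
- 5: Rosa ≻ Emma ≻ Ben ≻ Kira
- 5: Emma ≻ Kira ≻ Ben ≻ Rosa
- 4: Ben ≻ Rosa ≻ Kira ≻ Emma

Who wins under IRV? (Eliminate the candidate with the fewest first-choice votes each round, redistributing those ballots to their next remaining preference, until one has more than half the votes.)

Rosa

Round 1: Kira 5, Emma 9, Rosa 8, Ben 7. Kira eliminated.
Round 2: Emma 9, Rosa 13, Ben 7. Ben eliminated.
Round 3: Emma 9, Rosa 20. Rosa has a majority (≥15).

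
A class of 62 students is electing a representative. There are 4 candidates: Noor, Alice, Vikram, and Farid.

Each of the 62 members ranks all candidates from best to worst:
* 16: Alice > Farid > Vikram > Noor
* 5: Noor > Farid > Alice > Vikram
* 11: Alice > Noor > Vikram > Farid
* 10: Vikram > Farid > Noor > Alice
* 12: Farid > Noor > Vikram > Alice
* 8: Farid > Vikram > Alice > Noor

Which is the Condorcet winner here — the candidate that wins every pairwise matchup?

Farid vs Noor: 46–16
Farid vs Alice: 35–27
Farid vs Vikram: 41–21
Farid beats every other candidate.

Farid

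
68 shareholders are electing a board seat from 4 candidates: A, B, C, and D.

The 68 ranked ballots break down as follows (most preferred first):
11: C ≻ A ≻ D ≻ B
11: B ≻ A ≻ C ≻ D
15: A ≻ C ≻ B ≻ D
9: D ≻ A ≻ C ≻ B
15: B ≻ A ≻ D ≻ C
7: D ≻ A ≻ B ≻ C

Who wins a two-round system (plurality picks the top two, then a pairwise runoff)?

Round 1 first-place votes: A 15, B 26, C 11, D 16. B and D advance.
Runoff: B is ranked above D on 41 ballots, D above B on 27.

B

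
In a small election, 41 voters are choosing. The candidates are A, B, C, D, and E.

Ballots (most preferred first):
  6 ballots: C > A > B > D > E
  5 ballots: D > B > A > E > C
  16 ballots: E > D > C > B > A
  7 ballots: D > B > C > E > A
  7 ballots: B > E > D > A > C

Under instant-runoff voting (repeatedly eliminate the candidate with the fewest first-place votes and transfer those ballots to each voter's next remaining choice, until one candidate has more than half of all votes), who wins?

Round 1: A 0, B 7, C 6, D 12, E 16. A eliminated.
Round 2: B 7, C 6, D 12, E 16. C eliminated.
Round 3: B 13, D 12, E 16. D eliminated.
Round 4: B 25, E 16. B has a majority (≥21).

B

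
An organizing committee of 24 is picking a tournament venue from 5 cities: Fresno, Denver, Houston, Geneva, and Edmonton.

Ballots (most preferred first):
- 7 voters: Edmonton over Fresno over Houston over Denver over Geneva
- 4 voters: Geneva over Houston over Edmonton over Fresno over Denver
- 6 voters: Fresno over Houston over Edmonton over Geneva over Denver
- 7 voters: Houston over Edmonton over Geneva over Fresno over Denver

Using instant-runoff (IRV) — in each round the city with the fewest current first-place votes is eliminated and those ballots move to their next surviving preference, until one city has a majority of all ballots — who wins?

Houston

Round 1: Fresno 6, Denver 0, Houston 7, Geneva 4, Edmonton 7. Denver eliminated.
Round 2: Fresno 6, Houston 7, Geneva 4, Edmonton 7. Geneva eliminated.
Round 3: Fresno 6, Houston 11, Edmonton 7. Fresno eliminated.
Round 4: Houston 17, Edmonton 7. Houston has a majority (≥13).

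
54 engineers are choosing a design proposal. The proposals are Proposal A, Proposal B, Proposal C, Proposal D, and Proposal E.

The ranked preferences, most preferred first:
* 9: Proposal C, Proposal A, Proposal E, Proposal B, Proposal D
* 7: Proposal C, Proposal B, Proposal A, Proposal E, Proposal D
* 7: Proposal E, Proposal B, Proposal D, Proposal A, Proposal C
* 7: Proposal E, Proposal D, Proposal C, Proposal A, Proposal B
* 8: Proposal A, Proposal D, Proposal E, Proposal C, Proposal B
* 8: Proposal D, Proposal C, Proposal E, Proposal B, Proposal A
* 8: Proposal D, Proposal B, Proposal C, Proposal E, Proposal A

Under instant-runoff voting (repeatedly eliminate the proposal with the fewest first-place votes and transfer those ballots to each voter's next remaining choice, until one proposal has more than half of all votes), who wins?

Round 1: Proposal A 8, Proposal B 0, Proposal C 16, Proposal D 16, Proposal E 14. Proposal B eliminated.
Round 2: Proposal A 8, Proposal C 16, Proposal D 16, Proposal E 14. Proposal A eliminated.
Round 3: Proposal C 16, Proposal D 24, Proposal E 14. Proposal E eliminated.
Round 4: Proposal C 16, Proposal D 38. Proposal D has a majority (≥28).

Proposal D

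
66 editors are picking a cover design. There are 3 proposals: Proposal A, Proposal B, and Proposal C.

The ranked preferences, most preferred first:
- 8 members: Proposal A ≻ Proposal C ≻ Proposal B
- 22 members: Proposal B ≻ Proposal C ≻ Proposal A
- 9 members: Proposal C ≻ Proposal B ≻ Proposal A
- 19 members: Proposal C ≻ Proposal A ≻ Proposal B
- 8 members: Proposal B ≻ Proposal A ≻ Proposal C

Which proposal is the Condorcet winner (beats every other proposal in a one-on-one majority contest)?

Proposal C

Proposal C vs Proposal A: 50–16
Proposal C vs Proposal B: 36–30
Proposal C beats every other proposal.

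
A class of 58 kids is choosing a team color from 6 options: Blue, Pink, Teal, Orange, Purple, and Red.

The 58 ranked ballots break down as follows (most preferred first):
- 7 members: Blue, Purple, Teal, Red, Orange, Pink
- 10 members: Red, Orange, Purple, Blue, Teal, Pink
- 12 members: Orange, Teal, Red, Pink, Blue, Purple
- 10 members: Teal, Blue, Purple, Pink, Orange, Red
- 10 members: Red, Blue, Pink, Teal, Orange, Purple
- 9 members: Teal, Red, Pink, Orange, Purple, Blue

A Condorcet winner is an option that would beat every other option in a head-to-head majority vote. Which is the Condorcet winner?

Teal

Teal vs Blue: 31–27
Teal vs Pink: 48–10
Teal vs Orange: 36–22
Teal vs Purple: 41–17
Teal vs Red: 38–20
Teal beats every other option.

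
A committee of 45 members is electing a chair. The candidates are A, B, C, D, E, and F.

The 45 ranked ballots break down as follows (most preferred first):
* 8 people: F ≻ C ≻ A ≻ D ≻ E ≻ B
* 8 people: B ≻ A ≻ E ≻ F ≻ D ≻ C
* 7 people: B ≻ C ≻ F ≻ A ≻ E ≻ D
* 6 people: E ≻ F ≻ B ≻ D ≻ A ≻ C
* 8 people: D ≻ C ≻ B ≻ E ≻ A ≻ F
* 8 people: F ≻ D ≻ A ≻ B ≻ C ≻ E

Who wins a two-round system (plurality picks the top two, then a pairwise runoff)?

Round 1 first-place votes: A 0, B 15, C 0, D 8, E 6, F 16. F and B advance.
Runoff: F is ranked above B on 22 ballots, B above F on 23.

B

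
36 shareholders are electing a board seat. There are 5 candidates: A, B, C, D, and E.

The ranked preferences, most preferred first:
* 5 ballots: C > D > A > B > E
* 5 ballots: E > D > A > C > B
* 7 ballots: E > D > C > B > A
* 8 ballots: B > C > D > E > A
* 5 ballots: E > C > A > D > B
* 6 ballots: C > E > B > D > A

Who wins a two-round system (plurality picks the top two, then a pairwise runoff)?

C

Round 1 first-place votes: A 0, B 8, C 11, D 0, E 17. E and C advance.
Runoff: E is ranked above C on 17 ballots, C above E on 19.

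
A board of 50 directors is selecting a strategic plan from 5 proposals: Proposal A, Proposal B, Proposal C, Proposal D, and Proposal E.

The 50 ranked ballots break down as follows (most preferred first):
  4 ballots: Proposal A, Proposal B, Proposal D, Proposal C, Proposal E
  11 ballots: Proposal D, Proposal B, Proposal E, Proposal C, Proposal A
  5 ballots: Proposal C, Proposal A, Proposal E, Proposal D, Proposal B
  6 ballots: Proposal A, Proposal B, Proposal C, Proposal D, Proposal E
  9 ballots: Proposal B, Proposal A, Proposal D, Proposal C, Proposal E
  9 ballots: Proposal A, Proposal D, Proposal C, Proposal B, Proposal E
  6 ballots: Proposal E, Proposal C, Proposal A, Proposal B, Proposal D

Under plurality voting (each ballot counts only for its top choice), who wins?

Proposal A

First-place votes: Proposal A 19, Proposal B 9, Proposal C 5, Proposal D 11, Proposal E 6.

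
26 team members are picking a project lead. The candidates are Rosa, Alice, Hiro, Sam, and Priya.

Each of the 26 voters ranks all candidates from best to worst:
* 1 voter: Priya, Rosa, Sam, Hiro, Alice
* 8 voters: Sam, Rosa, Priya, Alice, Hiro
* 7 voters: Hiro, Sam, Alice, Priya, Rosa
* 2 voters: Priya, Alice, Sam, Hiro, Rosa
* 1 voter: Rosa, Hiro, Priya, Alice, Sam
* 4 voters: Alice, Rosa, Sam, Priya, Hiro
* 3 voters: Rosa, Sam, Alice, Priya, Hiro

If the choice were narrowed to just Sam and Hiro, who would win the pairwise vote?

Sam is ranked above Hiro on 18 ballots; Hiro above Sam on 8.

Sam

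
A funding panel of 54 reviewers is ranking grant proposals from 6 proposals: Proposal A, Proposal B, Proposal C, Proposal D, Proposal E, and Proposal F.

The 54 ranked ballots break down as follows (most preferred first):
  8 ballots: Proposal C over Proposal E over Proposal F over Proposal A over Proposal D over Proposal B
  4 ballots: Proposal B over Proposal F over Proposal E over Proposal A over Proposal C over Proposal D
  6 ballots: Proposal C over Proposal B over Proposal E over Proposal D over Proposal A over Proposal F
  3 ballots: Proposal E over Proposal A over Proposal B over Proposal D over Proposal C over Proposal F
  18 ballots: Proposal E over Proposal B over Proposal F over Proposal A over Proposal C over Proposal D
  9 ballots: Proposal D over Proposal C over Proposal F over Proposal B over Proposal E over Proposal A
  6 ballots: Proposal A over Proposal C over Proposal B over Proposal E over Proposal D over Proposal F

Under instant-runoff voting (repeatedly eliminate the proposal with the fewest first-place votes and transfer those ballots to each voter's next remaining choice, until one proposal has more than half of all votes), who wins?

Proposal C

Round 1: Proposal A 6, Proposal B 4, Proposal C 14, Proposal D 9, Proposal E 21, Proposal F 0. Proposal F eliminated.
Round 2: Proposal A 6, Proposal B 4, Proposal C 14, Proposal D 9, Proposal E 21. Proposal B eliminated.
Round 3: Proposal A 6, Proposal C 14, Proposal D 9, Proposal E 25. Proposal A eliminated.
Round 4: Proposal C 20, Proposal D 9, Proposal E 25. Proposal D eliminated.
Round 5: Proposal C 29, Proposal E 25. Proposal C has a majority (≥28).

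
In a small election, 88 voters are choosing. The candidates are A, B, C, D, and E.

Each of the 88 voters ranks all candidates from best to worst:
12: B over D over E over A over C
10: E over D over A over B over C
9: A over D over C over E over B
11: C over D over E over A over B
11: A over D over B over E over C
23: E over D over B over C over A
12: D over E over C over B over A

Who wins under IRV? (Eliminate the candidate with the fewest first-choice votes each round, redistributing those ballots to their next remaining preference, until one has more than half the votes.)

D

Round 1: A 20, B 12, C 11, D 12, E 33. C eliminated.
Round 2: A 20, B 12, D 23, E 33. B eliminated.
Round 3: A 20, D 35, E 33. A eliminated.
Round 4: D 55, E 33. D has a majority (≥45).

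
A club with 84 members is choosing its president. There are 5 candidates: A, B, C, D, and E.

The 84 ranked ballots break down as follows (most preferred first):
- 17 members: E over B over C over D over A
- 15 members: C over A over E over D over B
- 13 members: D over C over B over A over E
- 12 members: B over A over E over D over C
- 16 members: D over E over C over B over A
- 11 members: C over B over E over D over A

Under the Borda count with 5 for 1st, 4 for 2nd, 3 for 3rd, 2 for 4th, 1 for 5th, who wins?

C

A: 17×1 + 15×4 + 13×2 + 12×4 + 16×1 + 11×1 = 178
B: 17×4 + 15×1 + 13×3 + 12×5 + 16×2 + 11×4 = 258
C: 17×3 + 15×5 + 13×4 + 12×1 + 16×3 + 11×5 = 293
D: 17×2 + 15×2 + 13×5 + 12×2 + 16×5 + 11×2 = 255
E: 17×5 + 15×3 + 13×1 + 12×3 + 16×4 + 11×3 = 276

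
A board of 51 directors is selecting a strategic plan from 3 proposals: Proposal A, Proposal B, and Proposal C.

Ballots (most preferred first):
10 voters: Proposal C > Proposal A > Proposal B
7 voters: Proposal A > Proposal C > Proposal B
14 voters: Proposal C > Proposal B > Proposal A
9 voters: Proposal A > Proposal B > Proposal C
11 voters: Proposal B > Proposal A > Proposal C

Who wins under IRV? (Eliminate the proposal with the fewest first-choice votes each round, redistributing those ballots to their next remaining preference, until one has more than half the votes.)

Round 1: Proposal A 16, Proposal B 11, Proposal C 24. Proposal B eliminated.
Round 2: Proposal A 27, Proposal C 24. Proposal A has a majority (≥26).

Proposal A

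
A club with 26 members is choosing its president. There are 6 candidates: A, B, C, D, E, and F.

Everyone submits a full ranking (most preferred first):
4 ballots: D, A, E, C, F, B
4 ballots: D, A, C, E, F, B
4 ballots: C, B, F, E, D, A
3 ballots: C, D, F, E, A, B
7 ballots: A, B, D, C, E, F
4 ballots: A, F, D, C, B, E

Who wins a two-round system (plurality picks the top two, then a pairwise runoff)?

Round 1 first-place votes: A 11, B 0, C 7, D 8, E 0, F 0. A and D advance.
Runoff: A is ranked above D on 11 ballots, D above A on 15.

D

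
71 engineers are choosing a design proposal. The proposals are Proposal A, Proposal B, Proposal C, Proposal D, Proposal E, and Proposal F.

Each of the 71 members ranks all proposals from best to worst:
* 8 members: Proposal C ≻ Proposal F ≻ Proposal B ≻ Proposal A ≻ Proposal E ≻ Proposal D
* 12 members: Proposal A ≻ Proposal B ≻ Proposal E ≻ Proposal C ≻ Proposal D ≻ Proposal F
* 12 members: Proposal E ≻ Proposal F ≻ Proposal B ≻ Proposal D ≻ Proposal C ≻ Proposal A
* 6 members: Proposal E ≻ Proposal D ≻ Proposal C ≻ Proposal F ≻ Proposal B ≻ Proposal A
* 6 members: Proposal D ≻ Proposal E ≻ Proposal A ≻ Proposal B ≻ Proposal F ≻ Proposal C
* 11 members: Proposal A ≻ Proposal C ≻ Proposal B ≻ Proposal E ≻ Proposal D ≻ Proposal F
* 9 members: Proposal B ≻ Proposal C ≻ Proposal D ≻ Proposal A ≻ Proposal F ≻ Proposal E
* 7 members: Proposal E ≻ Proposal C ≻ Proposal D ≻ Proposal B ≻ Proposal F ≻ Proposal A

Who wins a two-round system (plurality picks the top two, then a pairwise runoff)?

Round 1 first-place votes: Proposal A 23, Proposal B 9, Proposal C 8, Proposal D 6, Proposal E 25, Proposal F 0. Proposal E and Proposal A advance.
Runoff: Proposal E is ranked above Proposal A on 31 ballots, Proposal A above Proposal E on 40.

Proposal A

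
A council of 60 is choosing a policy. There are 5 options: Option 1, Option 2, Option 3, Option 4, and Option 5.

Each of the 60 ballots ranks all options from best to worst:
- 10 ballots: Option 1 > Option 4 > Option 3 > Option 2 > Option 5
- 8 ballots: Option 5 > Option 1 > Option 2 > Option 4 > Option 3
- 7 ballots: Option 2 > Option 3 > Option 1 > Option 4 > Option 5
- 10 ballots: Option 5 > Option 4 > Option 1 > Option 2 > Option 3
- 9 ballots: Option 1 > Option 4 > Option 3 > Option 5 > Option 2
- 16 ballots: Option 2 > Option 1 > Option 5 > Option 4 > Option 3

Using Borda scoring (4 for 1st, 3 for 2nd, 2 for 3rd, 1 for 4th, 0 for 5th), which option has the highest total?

Option 1

Option 1: 10×4 + 8×3 + 7×2 + 10×2 + 9×4 + 16×3 = 182
Option 2: 10×1 + 8×2 + 7×4 + 10×1 + 9×0 + 16×4 = 128
Option 3: 10×2 + 8×0 + 7×3 + 10×0 + 9×2 + 16×0 = 59
Option 4: 10×3 + 8×1 + 7×1 + 10×3 + 9×3 + 16×1 = 118
Option 5: 10×0 + 8×4 + 7×0 + 10×4 + 9×1 + 16×2 = 113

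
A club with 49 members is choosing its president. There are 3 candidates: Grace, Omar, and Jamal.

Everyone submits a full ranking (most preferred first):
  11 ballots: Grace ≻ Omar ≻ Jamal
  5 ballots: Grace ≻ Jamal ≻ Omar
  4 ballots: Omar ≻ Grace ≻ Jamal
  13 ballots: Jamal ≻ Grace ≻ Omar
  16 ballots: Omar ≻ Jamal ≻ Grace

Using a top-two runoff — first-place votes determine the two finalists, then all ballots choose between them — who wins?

Grace

Round 1 first-place votes: Grace 16, Omar 20, Jamal 13. Omar and Grace advance.
Runoff: Omar is ranked above Grace on 20 ballots, Grace above Omar on 29.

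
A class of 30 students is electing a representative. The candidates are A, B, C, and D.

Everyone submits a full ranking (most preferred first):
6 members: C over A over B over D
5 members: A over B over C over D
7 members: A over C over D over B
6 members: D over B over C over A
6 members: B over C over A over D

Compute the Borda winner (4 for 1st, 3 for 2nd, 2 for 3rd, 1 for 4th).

A: 6×3 + 5×4 + 7×4 + 6×1 + 6×2 = 84
B: 6×2 + 5×3 + 7×1 + 6×3 + 6×4 = 76
C: 6×4 + 5×2 + 7×3 + 6×2 + 6×3 = 85
D: 6×1 + 5×1 + 7×2 + 6×4 + 6×1 = 55

C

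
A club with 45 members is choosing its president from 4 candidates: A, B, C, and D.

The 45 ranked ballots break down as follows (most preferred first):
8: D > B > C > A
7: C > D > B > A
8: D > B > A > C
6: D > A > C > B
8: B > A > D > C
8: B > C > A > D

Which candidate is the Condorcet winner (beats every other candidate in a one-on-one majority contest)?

D

D vs A: 29–16
D vs B: 29–16
D vs C: 30–15
D beats every other candidate.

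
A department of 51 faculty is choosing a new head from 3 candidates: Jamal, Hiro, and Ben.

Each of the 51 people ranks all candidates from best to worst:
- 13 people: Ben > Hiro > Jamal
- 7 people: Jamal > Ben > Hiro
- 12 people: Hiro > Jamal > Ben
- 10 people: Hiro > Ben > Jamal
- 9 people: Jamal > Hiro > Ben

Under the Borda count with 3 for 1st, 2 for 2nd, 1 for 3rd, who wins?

Hiro

Jamal: 13×1 + 7×3 + 12×2 + 10×1 + 9×3 = 95
Hiro: 13×2 + 7×1 + 12×3 + 10×3 + 9×2 = 117
Ben: 13×3 + 7×2 + 12×1 + 10×2 + 9×1 = 94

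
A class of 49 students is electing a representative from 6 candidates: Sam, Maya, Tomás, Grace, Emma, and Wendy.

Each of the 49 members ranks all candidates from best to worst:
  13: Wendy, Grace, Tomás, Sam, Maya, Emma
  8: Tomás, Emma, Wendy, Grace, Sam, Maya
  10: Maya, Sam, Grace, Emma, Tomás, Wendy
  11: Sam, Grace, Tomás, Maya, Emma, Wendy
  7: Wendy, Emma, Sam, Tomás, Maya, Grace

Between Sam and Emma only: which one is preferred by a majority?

Sam

Sam is ranked above Emma on 34 ballots; Emma above Sam on 15.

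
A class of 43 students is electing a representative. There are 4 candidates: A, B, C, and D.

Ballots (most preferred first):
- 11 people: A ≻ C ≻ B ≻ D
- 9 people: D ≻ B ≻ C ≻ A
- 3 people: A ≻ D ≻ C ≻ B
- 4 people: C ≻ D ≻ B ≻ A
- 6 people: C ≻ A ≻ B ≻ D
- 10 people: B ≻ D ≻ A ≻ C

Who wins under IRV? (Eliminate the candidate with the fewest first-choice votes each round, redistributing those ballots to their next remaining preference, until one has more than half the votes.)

B

Round 1: A 14, B 10, C 10, D 9. D eliminated.
Round 2: A 14, B 19, C 10. C eliminated.
Round 3: A 20, B 23. B has a majority (≥22).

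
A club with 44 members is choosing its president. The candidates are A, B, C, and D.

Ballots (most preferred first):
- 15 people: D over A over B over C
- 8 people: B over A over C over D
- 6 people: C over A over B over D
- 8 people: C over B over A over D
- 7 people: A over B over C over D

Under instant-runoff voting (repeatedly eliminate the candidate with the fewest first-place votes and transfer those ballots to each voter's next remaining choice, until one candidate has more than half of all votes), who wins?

Round 1: A 7, B 8, C 14, D 15. A eliminated.
Round 2: B 15, C 14, D 15. C eliminated.
Round 3: B 29, D 15. B has a majority (≥23).

B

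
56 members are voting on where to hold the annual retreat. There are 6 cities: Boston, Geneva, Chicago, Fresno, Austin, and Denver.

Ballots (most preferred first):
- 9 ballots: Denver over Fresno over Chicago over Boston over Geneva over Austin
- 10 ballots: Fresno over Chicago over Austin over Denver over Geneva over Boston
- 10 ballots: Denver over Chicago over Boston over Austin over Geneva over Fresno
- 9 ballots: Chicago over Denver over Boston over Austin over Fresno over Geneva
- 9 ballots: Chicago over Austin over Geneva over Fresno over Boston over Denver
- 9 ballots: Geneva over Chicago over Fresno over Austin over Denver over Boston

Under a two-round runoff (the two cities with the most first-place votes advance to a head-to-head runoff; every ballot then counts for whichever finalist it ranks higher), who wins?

Chicago

Round 1 first-place votes: Boston 0, Geneva 9, Chicago 18, Fresno 10, Austin 0, Denver 19. Denver and Chicago advance.
Runoff: Denver is ranked above Chicago on 19 ballots, Chicago above Denver on 37.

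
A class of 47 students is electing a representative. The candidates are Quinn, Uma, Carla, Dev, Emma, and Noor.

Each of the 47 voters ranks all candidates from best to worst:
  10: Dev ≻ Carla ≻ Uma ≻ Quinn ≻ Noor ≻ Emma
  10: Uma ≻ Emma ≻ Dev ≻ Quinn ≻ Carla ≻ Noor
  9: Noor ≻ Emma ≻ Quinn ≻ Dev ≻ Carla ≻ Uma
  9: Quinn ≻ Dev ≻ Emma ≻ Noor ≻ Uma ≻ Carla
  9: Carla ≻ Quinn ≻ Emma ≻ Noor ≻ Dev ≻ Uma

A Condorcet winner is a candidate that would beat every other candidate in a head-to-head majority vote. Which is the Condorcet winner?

Quinn vs Uma: 27–20
Quinn vs Carla: 28–19
Quinn vs Dev: 27–20
Quinn vs Emma: 28–19
Quinn vs Noor: 38–9
Quinn beats every other candidate.

Quinn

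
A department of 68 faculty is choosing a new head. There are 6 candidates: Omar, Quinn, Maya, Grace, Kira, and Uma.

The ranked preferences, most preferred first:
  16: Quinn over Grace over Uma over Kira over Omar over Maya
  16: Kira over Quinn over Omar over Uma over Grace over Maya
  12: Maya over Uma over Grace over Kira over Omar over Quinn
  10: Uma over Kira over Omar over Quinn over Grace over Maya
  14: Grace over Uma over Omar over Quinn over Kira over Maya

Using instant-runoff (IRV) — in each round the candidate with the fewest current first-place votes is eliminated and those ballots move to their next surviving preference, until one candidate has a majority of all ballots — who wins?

Grace

Round 1: Omar 0, Quinn 16, Maya 12, Grace 14, Kira 16, Uma 10. Omar eliminated.
Round 2: Quinn 16, Maya 12, Grace 14, Kira 16, Uma 10. Uma eliminated.
Round 3: Quinn 16, Maya 12, Grace 14, Kira 26. Maya eliminated.
Round 4: Quinn 16, Grace 26, Kira 26. Quinn eliminated.
Round 5: Grace 42, Kira 26. Grace has a majority (≥35).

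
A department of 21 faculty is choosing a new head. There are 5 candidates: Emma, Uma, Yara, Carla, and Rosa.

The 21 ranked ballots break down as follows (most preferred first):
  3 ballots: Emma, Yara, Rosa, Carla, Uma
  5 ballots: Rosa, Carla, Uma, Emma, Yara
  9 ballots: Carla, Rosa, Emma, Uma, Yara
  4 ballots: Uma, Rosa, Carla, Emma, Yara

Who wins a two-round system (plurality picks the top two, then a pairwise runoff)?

Rosa

Round 1 first-place votes: Emma 3, Uma 4, Yara 0, Carla 9, Rosa 5. Carla and Rosa advance.
Runoff: Carla is ranked above Rosa on 9 ballots, Rosa above Carla on 12.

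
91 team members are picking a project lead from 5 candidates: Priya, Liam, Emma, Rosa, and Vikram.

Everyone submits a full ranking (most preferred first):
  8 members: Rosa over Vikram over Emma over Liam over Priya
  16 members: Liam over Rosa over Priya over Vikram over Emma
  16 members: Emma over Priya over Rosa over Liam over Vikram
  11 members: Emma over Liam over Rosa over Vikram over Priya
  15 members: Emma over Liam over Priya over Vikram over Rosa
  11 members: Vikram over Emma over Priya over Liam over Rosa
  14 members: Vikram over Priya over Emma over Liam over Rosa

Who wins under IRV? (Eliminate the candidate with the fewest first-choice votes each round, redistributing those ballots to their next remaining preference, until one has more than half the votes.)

Vikram

Round 1: Priya 0, Liam 16, Emma 42, Rosa 8, Vikram 25. Priya eliminated.
Round 2: Liam 16, Emma 42, Rosa 8, Vikram 25. Rosa eliminated.
Round 3: Liam 16, Emma 42, Vikram 33. Liam eliminated.
Round 4: Emma 42, Vikram 49. Vikram has a majority (≥46).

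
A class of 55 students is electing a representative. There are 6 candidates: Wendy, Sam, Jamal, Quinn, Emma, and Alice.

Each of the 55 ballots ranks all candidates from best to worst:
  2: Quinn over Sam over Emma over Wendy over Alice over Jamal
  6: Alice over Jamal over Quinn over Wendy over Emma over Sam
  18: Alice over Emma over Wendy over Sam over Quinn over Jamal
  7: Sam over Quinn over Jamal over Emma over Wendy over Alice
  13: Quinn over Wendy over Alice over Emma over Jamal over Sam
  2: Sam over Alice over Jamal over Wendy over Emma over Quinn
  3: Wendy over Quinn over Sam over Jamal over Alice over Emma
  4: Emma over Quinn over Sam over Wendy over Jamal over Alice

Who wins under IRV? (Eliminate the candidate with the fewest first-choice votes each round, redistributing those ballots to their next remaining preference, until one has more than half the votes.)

Quinn

Round 1: Wendy 3, Sam 9, Jamal 0, Quinn 15, Emma 4, Alice 24. Jamal eliminated.
Round 2: Wendy 3, Sam 9, Quinn 15, Emma 4, Alice 24. Wendy eliminated.
Round 3: Sam 9, Quinn 18, Emma 4, Alice 24. Emma eliminated.
Round 4: Sam 9, Quinn 22, Alice 24. Sam eliminated.
Round 5: Quinn 29, Alice 26. Quinn has a majority (≥28).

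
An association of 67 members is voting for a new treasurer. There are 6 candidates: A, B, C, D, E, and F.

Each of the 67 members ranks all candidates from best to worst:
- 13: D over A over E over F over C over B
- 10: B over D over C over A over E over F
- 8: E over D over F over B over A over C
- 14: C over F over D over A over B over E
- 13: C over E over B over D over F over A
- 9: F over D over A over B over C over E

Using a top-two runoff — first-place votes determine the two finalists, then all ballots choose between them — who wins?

D

Round 1 first-place votes: A 0, B 10, C 27, D 13, E 8, F 9. C and D advance.
Runoff: C is ranked above D on 27 ballots, D above C on 40.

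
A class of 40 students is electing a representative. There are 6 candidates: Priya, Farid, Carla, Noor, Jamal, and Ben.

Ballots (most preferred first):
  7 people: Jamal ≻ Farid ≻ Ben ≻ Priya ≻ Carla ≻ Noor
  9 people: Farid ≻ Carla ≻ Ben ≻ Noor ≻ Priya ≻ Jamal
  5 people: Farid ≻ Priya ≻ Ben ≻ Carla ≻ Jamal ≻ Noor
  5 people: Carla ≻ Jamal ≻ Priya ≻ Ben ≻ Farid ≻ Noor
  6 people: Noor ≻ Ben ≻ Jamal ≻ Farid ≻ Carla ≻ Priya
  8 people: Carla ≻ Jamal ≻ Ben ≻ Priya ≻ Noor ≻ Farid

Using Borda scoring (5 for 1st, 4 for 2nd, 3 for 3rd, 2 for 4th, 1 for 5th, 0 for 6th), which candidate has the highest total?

Priya: 7×2 + 9×1 + 5×4 + 5×3 + 6×0 + 8×2 = 74
Farid: 7×4 + 9×5 + 5×5 + 5×1 + 6×2 + 8×0 = 115
Carla: 7×1 + 9×4 + 5×2 + 5×5 + 6×1 + 8×5 = 124
Noor: 7×0 + 9×2 + 5×0 + 5×0 + 6×5 + 8×1 = 56
Jamal: 7×5 + 9×0 + 5×1 + 5×4 + 6×3 + 8×4 = 110
Ben: 7×3 + 9×3 + 5×3 + 5×2 + 6×4 + 8×3 = 121

Carla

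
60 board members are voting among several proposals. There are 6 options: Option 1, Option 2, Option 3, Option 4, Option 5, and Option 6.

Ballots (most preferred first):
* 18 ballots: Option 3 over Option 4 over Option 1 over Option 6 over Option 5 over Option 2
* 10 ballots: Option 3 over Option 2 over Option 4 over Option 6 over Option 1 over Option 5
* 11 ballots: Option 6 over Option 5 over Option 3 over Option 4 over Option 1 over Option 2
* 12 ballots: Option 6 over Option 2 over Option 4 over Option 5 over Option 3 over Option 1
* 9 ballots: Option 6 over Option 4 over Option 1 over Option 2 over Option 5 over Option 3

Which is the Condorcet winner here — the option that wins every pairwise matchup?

Option 6

Option 6 vs Option 1: 42–18
Option 6 vs Option 2: 50–10
Option 6 vs Option 3: 32–28
Option 6 vs Option 4: 32–28
Option 6 vs Option 5: 60–0
Option 6 beats every other option.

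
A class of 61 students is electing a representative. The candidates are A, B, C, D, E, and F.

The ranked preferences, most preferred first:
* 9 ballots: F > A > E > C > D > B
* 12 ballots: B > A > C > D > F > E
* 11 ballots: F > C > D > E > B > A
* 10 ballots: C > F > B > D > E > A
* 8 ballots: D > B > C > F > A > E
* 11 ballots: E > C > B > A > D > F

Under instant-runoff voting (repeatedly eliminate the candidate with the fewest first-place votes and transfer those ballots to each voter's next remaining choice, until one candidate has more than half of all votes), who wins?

Round 1: A 0, B 12, C 10, D 8, E 11, F 20. A eliminated.
Round 2: B 12, C 10, D 8, E 11, F 20. D eliminated.
Round 3: B 20, C 10, E 11, F 20. C eliminated.
Round 4: B 20, E 11, F 30. E eliminated.
Round 5: B 31, F 30. B has a majority (≥31).

B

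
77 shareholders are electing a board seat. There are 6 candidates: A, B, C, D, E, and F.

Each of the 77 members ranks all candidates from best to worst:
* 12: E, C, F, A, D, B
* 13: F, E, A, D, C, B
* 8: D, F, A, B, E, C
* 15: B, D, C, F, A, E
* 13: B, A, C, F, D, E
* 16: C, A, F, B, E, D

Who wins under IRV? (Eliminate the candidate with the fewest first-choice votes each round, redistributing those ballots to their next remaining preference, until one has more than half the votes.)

C

Round 1: A 0, B 28, C 16, D 8, E 12, F 13. A eliminated.
Round 2: B 28, C 16, D 8, E 12, F 13. D eliminated.
Round 3: B 28, C 16, E 12, F 21. E eliminated.
Round 4: B 28, C 28, F 21. F eliminated.
Round 5: B 36, C 41. C has a majority (≥39).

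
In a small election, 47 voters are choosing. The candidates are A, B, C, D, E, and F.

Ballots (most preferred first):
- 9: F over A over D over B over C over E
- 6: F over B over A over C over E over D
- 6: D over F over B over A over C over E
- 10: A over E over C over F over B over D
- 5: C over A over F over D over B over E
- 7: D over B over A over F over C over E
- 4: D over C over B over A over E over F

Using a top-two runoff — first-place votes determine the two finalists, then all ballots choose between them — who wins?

F

Round 1 first-place votes: A 10, B 0, C 5, D 17, E 0, F 15. D and F advance.
Runoff: D is ranked above F on 17 ballots, F above D on 30.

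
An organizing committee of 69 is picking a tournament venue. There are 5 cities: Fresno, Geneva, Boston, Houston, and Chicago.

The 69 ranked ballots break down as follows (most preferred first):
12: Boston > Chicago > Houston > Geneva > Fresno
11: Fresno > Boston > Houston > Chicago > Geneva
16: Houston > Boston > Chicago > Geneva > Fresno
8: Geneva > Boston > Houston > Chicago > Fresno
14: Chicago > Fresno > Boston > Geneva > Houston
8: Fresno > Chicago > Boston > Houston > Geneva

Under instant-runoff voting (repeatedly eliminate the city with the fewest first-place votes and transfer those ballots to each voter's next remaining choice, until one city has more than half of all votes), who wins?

Boston

Round 1: Fresno 19, Geneva 8, Boston 12, Houston 16, Chicago 14. Geneva eliminated.
Round 2: Fresno 19, Boston 20, Houston 16, Chicago 14. Chicago eliminated.
Round 3: Fresno 33, Boston 20, Houston 16. Houston eliminated.
Round 4: Fresno 33, Boston 36. Boston has a majority (≥35).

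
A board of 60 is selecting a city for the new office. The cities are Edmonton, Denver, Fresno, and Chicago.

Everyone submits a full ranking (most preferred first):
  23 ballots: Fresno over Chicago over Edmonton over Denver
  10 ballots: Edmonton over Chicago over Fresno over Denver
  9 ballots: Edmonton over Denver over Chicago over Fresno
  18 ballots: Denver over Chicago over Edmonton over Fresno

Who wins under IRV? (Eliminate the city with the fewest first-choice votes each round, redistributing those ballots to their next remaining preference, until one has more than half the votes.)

Round 1: Edmonton 19, Denver 18, Fresno 23, Chicago 0. Chicago eliminated.
Round 2: Edmonton 19, Denver 18, Fresno 23. Denver eliminated.
Round 3: Edmonton 37, Fresno 23. Edmonton has a majority (≥31).

Edmonton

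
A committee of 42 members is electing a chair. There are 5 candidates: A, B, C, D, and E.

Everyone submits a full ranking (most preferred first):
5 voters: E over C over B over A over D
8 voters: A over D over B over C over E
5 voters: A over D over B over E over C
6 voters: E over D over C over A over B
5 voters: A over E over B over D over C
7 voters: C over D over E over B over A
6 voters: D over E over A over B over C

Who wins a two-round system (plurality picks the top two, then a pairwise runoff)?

Round 1 first-place votes: A 18, B 0, C 7, D 6, E 11. A and E advance.
Runoff: A is ranked above E on 18 ballots, E above A on 24.

E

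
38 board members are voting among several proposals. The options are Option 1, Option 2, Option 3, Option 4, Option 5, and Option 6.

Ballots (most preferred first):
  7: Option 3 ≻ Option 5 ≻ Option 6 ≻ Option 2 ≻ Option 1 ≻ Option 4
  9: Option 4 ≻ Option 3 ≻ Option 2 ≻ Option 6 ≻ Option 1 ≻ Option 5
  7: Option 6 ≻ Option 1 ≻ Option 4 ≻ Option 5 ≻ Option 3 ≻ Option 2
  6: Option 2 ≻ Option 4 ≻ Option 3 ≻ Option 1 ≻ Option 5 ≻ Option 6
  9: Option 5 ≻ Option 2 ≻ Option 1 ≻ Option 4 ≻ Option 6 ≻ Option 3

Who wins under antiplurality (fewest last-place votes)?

Option 1

Last-place votes: Option 1 0, Option 2 7, Option 3 9, Option 4 7, Option 5 9, Option 6 6.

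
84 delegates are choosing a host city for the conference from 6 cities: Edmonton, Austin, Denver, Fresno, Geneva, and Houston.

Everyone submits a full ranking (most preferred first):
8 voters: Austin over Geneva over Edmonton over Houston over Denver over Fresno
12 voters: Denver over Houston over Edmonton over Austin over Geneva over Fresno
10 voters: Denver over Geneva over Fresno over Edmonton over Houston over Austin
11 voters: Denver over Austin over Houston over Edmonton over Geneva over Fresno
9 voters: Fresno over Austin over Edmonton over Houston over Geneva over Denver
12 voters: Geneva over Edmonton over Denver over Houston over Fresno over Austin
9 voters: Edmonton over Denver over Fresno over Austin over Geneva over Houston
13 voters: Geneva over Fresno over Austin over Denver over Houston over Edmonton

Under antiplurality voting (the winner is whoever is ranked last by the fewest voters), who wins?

Last-place votes: Edmonton 13, Austin 22, Denver 9, Fresno 31, Geneva 0, Houston 9.

Geneva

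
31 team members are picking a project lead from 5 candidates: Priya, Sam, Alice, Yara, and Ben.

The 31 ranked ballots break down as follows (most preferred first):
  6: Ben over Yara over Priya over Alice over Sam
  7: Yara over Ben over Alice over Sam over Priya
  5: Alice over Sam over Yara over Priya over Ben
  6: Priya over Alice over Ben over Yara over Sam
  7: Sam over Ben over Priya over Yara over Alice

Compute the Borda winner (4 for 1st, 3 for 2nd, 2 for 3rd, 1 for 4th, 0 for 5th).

Ben

Priya: 6×2 + 7×0 + 5×1 + 6×4 + 7×2 = 55
Sam: 6×0 + 7×1 + 5×3 + 6×0 + 7×4 = 50
Alice: 6×1 + 7×2 + 5×4 + 6×3 + 7×0 = 58
Yara: 6×3 + 7×4 + 5×2 + 6×1 + 7×1 = 69
Ben: 6×4 + 7×3 + 5×0 + 6×2 + 7×3 = 78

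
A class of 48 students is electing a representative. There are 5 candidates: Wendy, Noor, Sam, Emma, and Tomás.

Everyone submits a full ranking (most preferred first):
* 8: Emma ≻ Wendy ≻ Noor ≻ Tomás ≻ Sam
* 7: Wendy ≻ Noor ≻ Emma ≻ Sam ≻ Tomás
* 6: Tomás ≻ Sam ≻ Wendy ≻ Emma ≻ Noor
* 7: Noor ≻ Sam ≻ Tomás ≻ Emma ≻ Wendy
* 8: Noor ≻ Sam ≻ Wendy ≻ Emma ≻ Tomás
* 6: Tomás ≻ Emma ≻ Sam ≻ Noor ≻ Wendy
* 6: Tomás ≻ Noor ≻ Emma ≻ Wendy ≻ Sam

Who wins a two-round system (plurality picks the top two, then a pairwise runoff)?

Noor

Round 1 first-place votes: Wendy 7, Noor 15, Sam 0, Emma 8, Tomás 18. Tomás and Noor advance.
Runoff: Tomás is ranked above Noor on 18 ballots, Noor above Tomás on 30.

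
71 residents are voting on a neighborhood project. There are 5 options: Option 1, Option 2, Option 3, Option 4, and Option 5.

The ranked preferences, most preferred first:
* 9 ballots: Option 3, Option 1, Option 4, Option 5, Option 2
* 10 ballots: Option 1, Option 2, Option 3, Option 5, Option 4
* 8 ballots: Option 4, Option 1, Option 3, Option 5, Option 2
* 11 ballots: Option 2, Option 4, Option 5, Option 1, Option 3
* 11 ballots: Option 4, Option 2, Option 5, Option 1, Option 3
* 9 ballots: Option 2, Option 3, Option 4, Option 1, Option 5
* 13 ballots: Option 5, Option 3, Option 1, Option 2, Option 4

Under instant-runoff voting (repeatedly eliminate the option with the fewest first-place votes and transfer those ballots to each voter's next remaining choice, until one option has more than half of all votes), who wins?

Round 1: Option 1 10, Option 2 20, Option 3 9, Option 4 19, Option 5 13. Option 3 eliminated.
Round 2: Option 1 19, Option 2 20, Option 4 19, Option 5 13. Option 5 eliminated.
Round 3: Option 1 32, Option 2 20, Option 4 19. Option 4 eliminated.
Round 4: Option 1 40, Option 2 31. Option 1 has a majority (≥36).

Option 1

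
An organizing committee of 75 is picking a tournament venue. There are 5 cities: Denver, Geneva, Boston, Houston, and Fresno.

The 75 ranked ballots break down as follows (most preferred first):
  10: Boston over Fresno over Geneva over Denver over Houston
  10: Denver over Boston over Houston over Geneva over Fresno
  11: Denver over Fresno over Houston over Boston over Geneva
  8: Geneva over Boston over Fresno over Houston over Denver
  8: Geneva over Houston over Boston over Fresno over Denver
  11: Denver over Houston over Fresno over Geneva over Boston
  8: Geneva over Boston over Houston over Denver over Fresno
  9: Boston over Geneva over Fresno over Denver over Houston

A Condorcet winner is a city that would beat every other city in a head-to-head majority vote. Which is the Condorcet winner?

Boston vs Denver: 43–32
Boston vs Geneva: 40–35
Boston vs Houston: 45–30
Boston vs Fresno: 53–22
Boston beats every other city.

Boston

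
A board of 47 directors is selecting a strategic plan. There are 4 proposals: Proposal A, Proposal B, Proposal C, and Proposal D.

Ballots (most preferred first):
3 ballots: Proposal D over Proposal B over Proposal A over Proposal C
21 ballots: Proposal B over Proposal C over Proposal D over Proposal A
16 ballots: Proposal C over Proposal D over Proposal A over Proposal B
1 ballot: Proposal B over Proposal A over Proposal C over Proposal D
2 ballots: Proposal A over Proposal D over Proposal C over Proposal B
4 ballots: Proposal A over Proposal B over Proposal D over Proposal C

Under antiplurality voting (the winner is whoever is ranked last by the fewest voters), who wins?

Proposal D

Last-place votes: Proposal A 21, Proposal B 18, Proposal C 7, Proposal D 1.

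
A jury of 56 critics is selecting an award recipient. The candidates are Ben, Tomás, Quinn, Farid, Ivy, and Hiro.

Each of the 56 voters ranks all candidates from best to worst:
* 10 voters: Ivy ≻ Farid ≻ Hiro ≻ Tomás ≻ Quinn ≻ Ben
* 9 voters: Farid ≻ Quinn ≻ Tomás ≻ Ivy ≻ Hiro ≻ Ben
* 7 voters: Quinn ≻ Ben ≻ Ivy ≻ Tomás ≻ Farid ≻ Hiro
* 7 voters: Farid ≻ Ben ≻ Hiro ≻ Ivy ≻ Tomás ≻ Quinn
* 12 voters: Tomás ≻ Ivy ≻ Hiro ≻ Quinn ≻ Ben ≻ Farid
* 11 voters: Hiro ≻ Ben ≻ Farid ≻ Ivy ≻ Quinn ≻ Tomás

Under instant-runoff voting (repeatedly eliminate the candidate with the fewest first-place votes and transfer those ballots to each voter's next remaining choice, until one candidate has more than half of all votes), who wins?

Ivy

Round 1: Ben 0, Tomás 12, Quinn 7, Farid 16, Ivy 10, Hiro 11. Ben eliminated.
Round 2: Tomás 12, Quinn 7, Farid 16, Ivy 10, Hiro 11. Quinn eliminated.
Round 3: Tomás 12, Farid 16, Ivy 17, Hiro 11. Hiro eliminated.
Round 4: Tomás 12, Farid 27, Ivy 17. Tomás eliminated.
Round 5: Farid 27, Ivy 29. Ivy has a majority (≥29).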